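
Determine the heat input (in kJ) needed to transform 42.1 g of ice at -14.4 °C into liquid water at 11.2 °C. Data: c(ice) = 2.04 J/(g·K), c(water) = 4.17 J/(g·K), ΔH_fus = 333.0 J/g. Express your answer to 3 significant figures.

q1 (heat ice -14.4→0.0 °C): 42.1 × 2.04 × 14.4 = 1237 J
q2 (melt at 0 °C): 42.1 × 333.0 = 14019 J
q3 (heat water 0.0→11.2 °C): 42.1 × 4.17 × 11.2 = 1966 J
Total: 1237 + 14019 + 1966 = 17222 J = 17.2 kJ

q = 17.2 kJ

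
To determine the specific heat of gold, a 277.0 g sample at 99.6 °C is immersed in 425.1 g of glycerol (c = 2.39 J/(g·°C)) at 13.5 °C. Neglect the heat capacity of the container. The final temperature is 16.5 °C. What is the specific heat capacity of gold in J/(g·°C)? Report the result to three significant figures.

q_gained = (425.1 × 2.39) × (16.5 − 13.5) = 3048 J
q_lost = 277.0 × c × (99.6 − 16.5) = 23018.7 c
Set equal: c = 3048 / 23018.7 = 0.132 J/(g·°C)

c = 0.132 J/(g·°C)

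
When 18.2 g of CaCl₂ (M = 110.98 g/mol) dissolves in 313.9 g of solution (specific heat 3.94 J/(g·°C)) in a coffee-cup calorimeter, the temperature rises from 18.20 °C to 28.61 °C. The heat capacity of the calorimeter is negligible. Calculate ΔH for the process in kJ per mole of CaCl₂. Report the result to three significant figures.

ΔH = -78.5 kJ/mol

|ΔT| = |28.61 − 18.20| = 10.41 °C
|q_surr| = (313.9 × 3.94) × 10.41 = 1236.766 × 10.41 = 12870 J
n(CaCl₂) = 18.2 / 110.98 = 0.1640 mol
Temperature rose, so q_rxn = −|q_surr| = -12.87 kJ
ΔH = q_rxn / n = -78.48 kJ/mol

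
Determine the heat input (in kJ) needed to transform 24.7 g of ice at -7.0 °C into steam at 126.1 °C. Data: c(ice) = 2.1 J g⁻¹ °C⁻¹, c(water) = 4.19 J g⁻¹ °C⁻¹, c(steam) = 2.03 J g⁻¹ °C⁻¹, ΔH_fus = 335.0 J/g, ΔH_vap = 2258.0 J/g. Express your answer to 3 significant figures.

q = 76.1 kJ

q1 (heat ice -7.0→0.0 °C): 24.7 × 2.1 × 7.0 = 363 J
q2 (melt at 0 °C): 24.7 × 335.0 = 8275 J
q3 (heat water 0.0→100.0 °C): 24.7 × 4.19 × 100.0 = 10349 J
q4 (vaporize at 100 °C): 24.7 × 2258.0 = 55773 J
q5 (heat steam 100.0→126.1 °C): 24.7 × 2.03 × 26.1 = 1309 J
Total: 363 + 8275 + 10349 + 55773 + 1309 = 76069 J = 76.1 kJ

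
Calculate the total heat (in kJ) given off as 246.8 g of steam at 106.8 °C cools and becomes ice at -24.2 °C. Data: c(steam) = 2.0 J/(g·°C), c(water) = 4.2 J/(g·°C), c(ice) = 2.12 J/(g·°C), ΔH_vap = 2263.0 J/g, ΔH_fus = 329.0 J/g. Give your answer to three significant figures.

q1 (cool steam 106.8→100 °C): 246.8 × 2.0 × 6.8 = 3356 J
q2 (condense at 100 °C): 246.8 × 2263.0 = 558508 J
q3 (cool water 100→0 °C): 246.8 × 4.2 × 100.0 = 103656 J
q4 (freeze at 0 °C): 246.8 × 329.0 = 81197 J
q5 (cool ice 0→-24.2 °C): 246.8 × 2.12 × 24.2 = 12662 J
Total: 3356 + 558508 + 103656 + 81197 + 12662 = 759379 J = 759 kJ

q = 759 kJ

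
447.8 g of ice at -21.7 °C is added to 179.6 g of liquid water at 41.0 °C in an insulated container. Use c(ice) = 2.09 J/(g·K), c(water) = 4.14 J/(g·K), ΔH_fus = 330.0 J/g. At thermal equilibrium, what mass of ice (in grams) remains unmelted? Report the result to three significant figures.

Heat to warm all ice to 0 °C: 447.8×2.09×21.7 = 20309 J
Heat released by water cooling to 0 °C: 179.6×4.14×41.0 = 30485 J
30485 J < 20309 + 447.8×330.0 = 168083 J, so not all ice melts; final T = 0 °C.
Heat left for melting: 30485 − 20309 = 10176 J
Mass melted = 10176 / 330.0 = 30.84 g
Ice remaining = 447.8 − 30.84 = 416.96 g

m_ice remaining = 417 g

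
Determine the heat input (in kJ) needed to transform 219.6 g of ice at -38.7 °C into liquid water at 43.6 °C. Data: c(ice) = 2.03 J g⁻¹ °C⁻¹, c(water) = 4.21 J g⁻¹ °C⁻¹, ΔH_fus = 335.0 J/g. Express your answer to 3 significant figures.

q = 131 kJ

q1 (heat ice -38.7→0.0 °C): 219.6 × 2.03 × 38.7 = 17252 J
q2 (melt at 0 °C): 219.6 × 335.0 = 73566 J
q3 (heat water 0.0→43.6 °C): 219.6 × 4.21 × 43.6 = 40309 J
Total: 17252 + 73566 + 40309 = 131127 J = 131 kJ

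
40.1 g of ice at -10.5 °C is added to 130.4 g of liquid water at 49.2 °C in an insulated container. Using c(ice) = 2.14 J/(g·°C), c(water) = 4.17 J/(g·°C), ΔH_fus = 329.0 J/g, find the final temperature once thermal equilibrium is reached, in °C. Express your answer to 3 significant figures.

T_f = 17.8 °C

Heat to bring ice to 0 °C and melt it: q₁ = 40.1×2.14×10.5 + 40.1×329.0 = 14094 J
Heat the water can supply cooling to 0 °C: 130.4×4.17×49.2 = 26753.4 J > q₁, so all ice melts.
Energy balance: 130.4×4.17×(49.2 − T) = 14094 + 40.1×4.17×(T − 0)
543.768(49.2 − T) = 14094 + 167.217 T
26753.4 − 14094 = 710.985 T
T = 12659.4 / 710.985 = 17.81 °C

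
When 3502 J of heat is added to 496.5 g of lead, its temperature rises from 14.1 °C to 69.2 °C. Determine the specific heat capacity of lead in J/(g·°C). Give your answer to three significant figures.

c = 0.128 J/(g·°C)

c = q / (m ΔT) = 3502 / (496.5 × 55.1)
c = 3502 / 27357.15 = 0.128 J/(g·°C)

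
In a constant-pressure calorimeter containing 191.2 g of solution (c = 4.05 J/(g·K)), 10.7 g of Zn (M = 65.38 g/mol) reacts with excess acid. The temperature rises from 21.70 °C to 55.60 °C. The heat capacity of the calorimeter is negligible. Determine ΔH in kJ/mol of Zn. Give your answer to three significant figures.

ΔH = -160 kJ/mol

|ΔT| = |55.60 − 21.70| = 33.90 °C
|q_surr| = (191.2 × 4.05) × 33.90 = 774.36 × 33.90 = 26250 J
n(Zn) = 10.7 / 65.38 = 0.1637 mol
Temperature rose, so q_rxn = −|q_surr| = -26.25 kJ
ΔH = q_rxn / n = -160.4 kJ/mol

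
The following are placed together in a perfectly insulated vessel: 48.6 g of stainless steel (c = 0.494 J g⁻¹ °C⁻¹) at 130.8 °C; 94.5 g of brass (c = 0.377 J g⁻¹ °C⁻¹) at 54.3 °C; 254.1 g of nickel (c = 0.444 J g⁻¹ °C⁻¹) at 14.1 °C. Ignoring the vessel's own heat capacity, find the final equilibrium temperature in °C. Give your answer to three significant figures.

T_f = 38.7 °C

Σ mᵢcᵢ(T − Tᵢ) = 0  ⇒  T = Σ mᵢcᵢTᵢ / Σ mᵢcᵢ
Σ mᵢcᵢ = 48.6×0.494 + 94.5×0.377 + 254.1×0.444 = 172.4553
Σ mᵢcᵢTᵢ = 24.0084×130.8 + 35.6265×54.3 + 112.8204×14.1 = 6665.6
T = 6665.6 / 172.4553 = 38.65 °C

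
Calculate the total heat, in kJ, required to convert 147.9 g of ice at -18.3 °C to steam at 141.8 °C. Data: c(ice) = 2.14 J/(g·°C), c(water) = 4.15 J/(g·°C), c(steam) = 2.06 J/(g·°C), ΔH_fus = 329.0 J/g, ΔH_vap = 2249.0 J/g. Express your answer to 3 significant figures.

q = 461 kJ

q1 (heat ice -18.3→0.0 °C): 147.9 × 2.14 × 18.3 = 5792 J
q2 (melt at 0 °C): 147.9 × 329.0 = 48659 J
q3 (heat water 0.0→100.0 °C): 147.9 × 4.15 × 100.0 = 61379 J
q4 (vaporize at 100 °C): 147.9 × 2249.0 = 332627 J
q5 (heat steam 100.0→141.8 °C): 147.9 × 2.06 × 41.8 = 12735 J
Total: 5792 + 48659 + 61379 + 332627 + 12735 = 461192 J = 461 kJ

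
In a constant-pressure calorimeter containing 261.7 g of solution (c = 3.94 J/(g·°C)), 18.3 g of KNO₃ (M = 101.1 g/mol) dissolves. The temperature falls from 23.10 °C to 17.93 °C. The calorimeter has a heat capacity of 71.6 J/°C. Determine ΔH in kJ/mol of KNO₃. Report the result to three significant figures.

|ΔT| = |17.93 − 23.10| = 5.17 °C
|q_surr| = (261.7 × 3.94 + 71.6) × 5.17 = 1102.698 × 5.17 = 5701 J
n(KNO₃) = 18.3 / 101.1 = 0.1810 mol
Temperature fell, so q_rxn = +|q_surr| = 5.701 kJ
ΔH = q_rxn / n = 31.50 kJ/mol

ΔH = 31.5 kJ/mol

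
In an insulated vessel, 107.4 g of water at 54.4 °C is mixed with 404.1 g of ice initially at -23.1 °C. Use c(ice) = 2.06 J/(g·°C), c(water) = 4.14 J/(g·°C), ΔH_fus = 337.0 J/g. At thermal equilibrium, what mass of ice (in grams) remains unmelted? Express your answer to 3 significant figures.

Heat to warm all ice to 0 °C: 404.1×2.06×23.1 = 19230 J
Heat released by water cooling to 0 °C: 107.4×4.14×54.4 = 24188 J
24188 J < 19230 + 404.1×337.0 = 155411.7 J, so not all ice melts; final T = 0 °C.
Heat left for melting: 24188 − 19230 = 4958 J
Mass melted = 4958 / 337.0 = 14.71 g
Ice remaining = 404.1 − 14.71 = 389.39 g

m_ice remaining = 389 g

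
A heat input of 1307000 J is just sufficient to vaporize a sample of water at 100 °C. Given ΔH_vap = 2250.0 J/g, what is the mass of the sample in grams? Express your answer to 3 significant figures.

m = 581 g

m = q / ΔH_vap = 1307000 J / 2250.0 J/g = 581 g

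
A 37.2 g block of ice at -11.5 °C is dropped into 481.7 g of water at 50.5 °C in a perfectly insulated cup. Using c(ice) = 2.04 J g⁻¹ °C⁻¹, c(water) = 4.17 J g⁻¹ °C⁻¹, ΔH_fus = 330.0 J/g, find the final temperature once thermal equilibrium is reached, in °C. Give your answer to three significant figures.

T_f = 40.8 °C

Heat to bring ice to 0 °C and melt it: q₁ = 37.2×2.04×11.5 + 37.2×330.0 = 13149 J
Heat the water can supply cooling to 0 °C: 481.7×4.17×50.5 = 101439 J > q₁, so all ice melts.
Energy balance: 481.7×4.17×(50.5 − T) = 13149 + 37.2×4.17×(T − 0)
2008.689(50.5 − T) = 13149 + 155.124 T
101439 − 13149 = 2163.813 T
T = 88290 / 2163.813 = 40.80 °C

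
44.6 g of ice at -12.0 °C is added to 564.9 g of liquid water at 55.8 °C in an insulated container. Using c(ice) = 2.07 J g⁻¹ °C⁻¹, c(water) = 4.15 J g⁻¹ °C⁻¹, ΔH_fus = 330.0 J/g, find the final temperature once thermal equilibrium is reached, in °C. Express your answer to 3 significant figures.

Heat to bring ice to 0 °C and melt it: q₁ = 44.6×2.07×12.0 + 44.6×330.0 = 15826 J
Heat the water can supply cooling to 0 °C: 564.9×4.15×55.8 = 130814 J > q₁, so all ice melts.
Energy balance: 564.9×4.15×(55.8 − T) = 15826 + 44.6×4.15×(T − 0)
2344.335(55.8 − T) = 15826 + 185.09 T
130814 − 15826 = 2529.425 T
T = 114988 / 2529.425 = 45.46 °C

T_f = 45.5 °C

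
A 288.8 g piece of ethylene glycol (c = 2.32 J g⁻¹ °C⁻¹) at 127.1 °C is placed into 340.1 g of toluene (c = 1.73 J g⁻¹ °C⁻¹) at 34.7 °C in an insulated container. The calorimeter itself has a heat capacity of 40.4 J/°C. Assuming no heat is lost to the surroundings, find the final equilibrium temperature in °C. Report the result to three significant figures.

Heat lost by ethylene glycol = heat gained by toluene + calorimeter.
(288.8)(2.32)(127.1 − T) = [(340.1)(1.73) + 40.4](T − 34.7)
670.016 (127.1 − T) = 628.773 (T − 34.7)
85159 − 670.016 T = 628.773 T − 21818
106977 = 1298.789 T
T = 82.37 °C

T_f = 82.4 °C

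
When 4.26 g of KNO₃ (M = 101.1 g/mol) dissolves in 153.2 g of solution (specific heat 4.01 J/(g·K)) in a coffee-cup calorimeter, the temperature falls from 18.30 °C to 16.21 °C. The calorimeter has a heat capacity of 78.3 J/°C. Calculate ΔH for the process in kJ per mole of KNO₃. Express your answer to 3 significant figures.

ΔH = 34.4 kJ/mol

|ΔT| = |16.21 − 18.30| = 2.09 °C
|q_surr| = (153.2 × 4.01 + 78.3) × 2.09 = 692.632 × 2.09 = 1448 J
n(KNO₃) = 4.26 / 101.1 = 0.04214 mol
Temperature fell, so q_rxn = +|q_surr| = 1.448 kJ
ΔH = q_rxn / n = 34.36 kJ/mol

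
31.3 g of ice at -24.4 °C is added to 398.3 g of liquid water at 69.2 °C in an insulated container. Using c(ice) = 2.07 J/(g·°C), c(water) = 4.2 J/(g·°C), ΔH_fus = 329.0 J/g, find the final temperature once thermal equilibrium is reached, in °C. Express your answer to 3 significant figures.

T_f = 57.6 °C

Heat to bring ice to 0 °C and melt it: q₁ = 31.3×2.07×24.4 + 31.3×329.0 = 11879 J
Heat the water can supply cooling to 0 °C: 398.3×4.2×69.2 = 115762 J > q₁, so all ice melts.
Energy balance: 398.3×4.2×(69.2 − T) = 11879 + 31.3×4.2×(T − 0)
1672.86(69.2 − T) = 11879 + 131.46 T
115762 − 11879 = 1804.32 T
T = 103883 / 1804.32 = 57.57 °C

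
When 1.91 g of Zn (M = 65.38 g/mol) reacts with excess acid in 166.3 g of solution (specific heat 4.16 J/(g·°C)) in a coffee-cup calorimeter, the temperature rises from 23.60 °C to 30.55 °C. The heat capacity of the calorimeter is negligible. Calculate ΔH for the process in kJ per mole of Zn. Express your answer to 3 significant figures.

|ΔT| = |30.55 − 23.60| = 6.95 °C
|q_surr| = (166.3 × 4.16) × 6.95 = 691.808 × 6.95 = 4808 J
n(Zn) = 1.91 / 65.38 = 0.02921 mol
Temperature rose, so q_rxn = −|q_surr| = -4.808 kJ
ΔH = q_rxn / n = -164.6 kJ/mol

ΔH = -165 kJ/mol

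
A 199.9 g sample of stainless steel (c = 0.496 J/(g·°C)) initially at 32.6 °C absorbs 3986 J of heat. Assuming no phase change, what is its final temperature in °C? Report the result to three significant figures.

T_f = 72.8 °C

ΔT = q / (m c) = 3986 / (199.9 × 0.496) = 40.20 °C
T_f = 32.6 + 40.20 = 72.80 °C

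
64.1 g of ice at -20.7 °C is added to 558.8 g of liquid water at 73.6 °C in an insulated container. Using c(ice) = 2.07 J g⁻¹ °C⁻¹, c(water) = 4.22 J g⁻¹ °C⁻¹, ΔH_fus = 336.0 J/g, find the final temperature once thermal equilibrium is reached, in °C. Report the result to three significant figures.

Heat to bring ice to 0 °C and melt it: q₁ = 64.1×2.07×20.7 + 64.1×336.0 = 24284 J
Heat the water can supply cooling to 0 °C: 558.8×4.22×73.6 = 173559 J > q₁, so all ice melts.
Energy balance: 558.8×4.22×(73.6 − T) = 24284 + 64.1×4.22×(T − 0)
2358.136(73.6 − T) = 24284 + 270.502 T
173559 − 24284 = 2628.638 T
T = 149275 / 2628.638 = 56.79 °C

T_f = 56.8 °C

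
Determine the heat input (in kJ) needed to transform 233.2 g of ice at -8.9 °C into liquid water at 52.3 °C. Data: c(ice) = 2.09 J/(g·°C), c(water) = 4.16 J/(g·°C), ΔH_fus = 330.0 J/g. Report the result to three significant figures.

q1 (heat ice -8.9→0.0 °C): 233.2 × 2.09 × 8.9 = 4338 J
q2 (melt at 0 °C): 233.2 × 330.0 = 76956 J
q3 (heat water 0.0→52.3 °C): 233.2 × 4.16 × 52.3 = 50737 J
Total: 4338 + 76956 + 50737 = 132031 J = 132 kJ

q = 132 kJ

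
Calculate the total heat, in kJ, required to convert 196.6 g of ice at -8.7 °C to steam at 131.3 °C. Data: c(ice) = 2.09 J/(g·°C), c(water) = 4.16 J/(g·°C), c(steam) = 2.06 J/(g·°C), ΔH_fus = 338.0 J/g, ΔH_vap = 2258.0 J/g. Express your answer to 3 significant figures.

q1 (heat ice -8.7→0.0 °C): 196.6 × 2.09 × 8.7 = 3575 J
q2 (melt at 0 °C): 196.6 × 338.0 = 66451 J
q3 (heat water 0.0→100.0 °C): 196.6 × 4.16 × 100.0 = 81786 J
q4 (vaporize at 100 °C): 196.6 × 2258.0 = 443923 J
q5 (heat steam 100.0→131.3 °C): 196.6 × 2.06 × 31.3 = 12676 J
Total: 3575 + 66451 + 81786 + 443923 + 12676 = 608411 J = 608 kJ

q = 608 kJ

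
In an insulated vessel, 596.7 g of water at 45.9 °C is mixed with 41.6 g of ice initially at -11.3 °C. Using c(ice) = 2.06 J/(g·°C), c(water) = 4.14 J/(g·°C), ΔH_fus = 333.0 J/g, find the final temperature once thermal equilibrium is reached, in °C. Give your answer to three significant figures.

Heat to bring ice to 0 °C and melt it: q₁ = 41.6×2.06×11.3 + 41.6×333.0 = 14821 J
Heat the water can supply cooling to 0 °C: 596.7×4.14×45.9 = 113389 J > q₁, so all ice melts.
Energy balance: 596.7×4.14×(45.9 − T) = 14821 + 41.6×4.14×(T − 0)
2470.338(45.9 − T) = 14821 + 172.224 T
113389 − 14821 = 2642.562 T
T = 98568 / 2642.562 = 37.30 °C

T_f = 37.3 °C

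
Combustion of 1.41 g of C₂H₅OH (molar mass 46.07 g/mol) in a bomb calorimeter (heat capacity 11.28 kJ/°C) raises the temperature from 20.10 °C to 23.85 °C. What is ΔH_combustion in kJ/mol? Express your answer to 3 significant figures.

ΔT = 23.85 − 20.10 = 3.75 °C
q_cal = C_cal × ΔT = 11.28 × 3.75 = 42.3 kJ
n = 1.41 / 46.07 = 0.03061 mol
q_rxn = −q_cal = -42.3 kJ
ΔH = -42.3 / 0.03061 = -1382 kJ/mol

ΔH = -1380 kJ/mol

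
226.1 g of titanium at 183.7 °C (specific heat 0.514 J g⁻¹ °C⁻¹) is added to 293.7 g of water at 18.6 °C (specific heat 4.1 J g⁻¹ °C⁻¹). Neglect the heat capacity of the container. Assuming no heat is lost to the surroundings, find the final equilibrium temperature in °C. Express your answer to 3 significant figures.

T_f = 33.1 °C

Heat lost by titanium = heat gained by water.
(226.1)(0.514)(183.7 − T) = (293.7)(4.1)(T − 18.6)
116.2154 (183.7 − T) = 1204.17 (T − 18.6)
21349 − 116.2154 T = 1204.17 T − 22398
43747 = 1320.3854 T
T = 33.13 °C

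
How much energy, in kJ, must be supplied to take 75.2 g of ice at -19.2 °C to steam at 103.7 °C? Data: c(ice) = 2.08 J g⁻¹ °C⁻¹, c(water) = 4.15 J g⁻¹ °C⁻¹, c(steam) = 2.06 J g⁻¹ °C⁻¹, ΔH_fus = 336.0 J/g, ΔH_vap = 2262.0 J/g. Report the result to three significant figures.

q = 230 kJ

q1 (heat ice -19.2→0.0 °C): 75.2 × 2.08 × 19.2 = 3003 J
q2 (melt at 0 °C): 75.2 × 336.0 = 25267 J
q3 (heat water 0.0→100.0 °C): 75.2 × 4.15 × 100.0 = 31208 J
q4 (vaporize at 100 °C): 75.2 × 2262.0 = 170102 J
q5 (heat steam 100.0→103.7 °C): 75.2 × 2.06 × 3.7 = 573 J
Total: 3003 + 25267 + 31208 + 170102 + 573 = 230153 J = 230 kJ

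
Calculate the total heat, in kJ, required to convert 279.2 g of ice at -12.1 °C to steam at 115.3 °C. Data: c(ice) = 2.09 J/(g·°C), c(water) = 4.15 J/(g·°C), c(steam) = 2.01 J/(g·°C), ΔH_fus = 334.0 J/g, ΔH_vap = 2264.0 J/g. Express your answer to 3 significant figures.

q = 857 kJ

q1 (heat ice -12.1→0.0 °C): 279.2 × 2.09 × 12.1 = 7061 J
q2 (melt at 0 °C): 279.2 × 334.0 = 93253 J
q3 (heat water 0.0→100.0 °C): 279.2 × 4.15 × 100.0 = 115868 J
q4 (vaporize at 100 °C): 279.2 × 2264.0 = 632109 J
q5 (heat steam 100.0→115.3 °C): 279.2 × 2.01 × 15.3 = 8586 J
Total: 7061 + 93253 + 115868 + 632109 + 8586 = 856877 J = 857 kJ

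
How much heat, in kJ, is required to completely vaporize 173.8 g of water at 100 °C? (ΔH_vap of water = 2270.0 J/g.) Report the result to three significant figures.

q = m × ΔH_vap = 173.8 × 2270.0 = 394500 J = 395 kJ

q = 395 kJ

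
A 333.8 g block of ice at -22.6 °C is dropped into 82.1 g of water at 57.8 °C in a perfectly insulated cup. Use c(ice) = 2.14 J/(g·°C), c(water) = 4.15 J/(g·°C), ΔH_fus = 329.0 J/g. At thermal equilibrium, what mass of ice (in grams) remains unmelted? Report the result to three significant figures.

Heat to warm all ice to 0 °C: 333.8×2.14×22.6 = 16144 J
Heat released by water cooling to 0 °C: 82.1×4.15×57.8 = 19693 J
19693 J < 16144 + 333.8×329.0 = 125964.2 J, so not all ice melts; final T = 0 °C.
Heat left for melting: 19693 − 16144 = 3549 J
Mass melted = 3549 / 329.0 = 10.79 g
Ice remaining = 333.8 − 10.79 = 323.01 g

m_ice remaining = 323 g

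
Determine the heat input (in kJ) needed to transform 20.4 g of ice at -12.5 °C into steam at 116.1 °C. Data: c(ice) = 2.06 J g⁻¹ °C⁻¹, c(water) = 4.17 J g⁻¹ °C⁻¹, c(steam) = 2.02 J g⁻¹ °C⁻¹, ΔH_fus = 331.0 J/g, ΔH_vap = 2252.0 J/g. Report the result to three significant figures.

q1 (heat ice -12.5→0.0 °C): 20.4 × 2.06 × 12.5 = 525 J
q2 (melt at 0 °C): 20.4 × 331.0 = 6752 J
q3 (heat water 0.0→100.0 °C): 20.4 × 4.17 × 100.0 = 8507 J
q4 (vaporize at 100 °C): 20.4 × 2252.0 = 45941 J
q5 (heat steam 100.0→116.1 °C): 20.4 × 2.02 × 16.1 = 663 J
Total: 525 + 6752 + 8507 + 45941 + 663 = 62388 J = 62.4 kJ

q = 62.4 kJ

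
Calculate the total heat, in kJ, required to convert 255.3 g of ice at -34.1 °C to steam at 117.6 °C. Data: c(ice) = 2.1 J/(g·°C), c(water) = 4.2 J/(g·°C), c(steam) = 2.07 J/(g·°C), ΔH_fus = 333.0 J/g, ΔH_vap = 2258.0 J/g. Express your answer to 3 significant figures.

q1 (heat ice -34.1→0.0 °C): 255.3 × 2.1 × 34.1 = 18282 J
q2 (melt at 0 °C): 255.3 × 333.0 = 85015 J
q3 (heat water 0.0→100.0 °C): 255.3 × 4.2 × 100.0 = 107226 J
q4 (vaporize at 100 °C): 255.3 × 2258.0 = 576467 J
q5 (heat steam 100.0→117.6 °C): 255.3 × 2.07 × 17.6 = 9301 J
Total: 18282 + 85015 + 107226 + 576467 + 9301 = 796291 J = 796 kJ

q = 796 kJ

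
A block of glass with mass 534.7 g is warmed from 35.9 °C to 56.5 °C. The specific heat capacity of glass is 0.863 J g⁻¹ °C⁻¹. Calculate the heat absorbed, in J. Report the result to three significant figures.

q = m c ΔT = 534.7 × 0.863 × (56.5 − 35.9)
q = 534.7 × 0.863 × 20.6 = 9506 J

q = 9510 J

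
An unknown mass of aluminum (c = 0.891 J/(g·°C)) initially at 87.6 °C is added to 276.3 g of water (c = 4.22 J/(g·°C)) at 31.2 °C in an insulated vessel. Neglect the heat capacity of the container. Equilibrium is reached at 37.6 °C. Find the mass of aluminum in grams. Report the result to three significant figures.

m = 168 g

q_gained = (276.3 × 4.22) × (37.6 − 31.2) = 7462.3 J
q_lost = m × 0.891 × (87.6 − 37.6) = 44.55 m
m = 7462.3 / 44.55 = 168 g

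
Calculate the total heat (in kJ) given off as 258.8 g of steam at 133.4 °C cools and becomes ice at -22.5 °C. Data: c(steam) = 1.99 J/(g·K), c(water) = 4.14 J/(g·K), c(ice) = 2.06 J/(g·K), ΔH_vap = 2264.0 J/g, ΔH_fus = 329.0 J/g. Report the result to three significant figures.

q1 (cool steam 133.4→100 °C): 258.8 × 1.99 × 33.4 = 17201 J
q2 (condense at 100 °C): 258.8 × 2264.0 = 585923 J
q3 (cool water 100→0 °C): 258.8 × 4.14 × 100.0 = 107143 J
q4 (freeze at 0 °C): 258.8 × 329.0 = 85145 J
q5 (cool ice 0→-22.5 °C): 258.8 × 2.06 × 22.5 = 11995 J
Total: 17201 + 585923 + 107143 + 85145 + 11995 = 807407 J = 807 kJ

q = 807 kJ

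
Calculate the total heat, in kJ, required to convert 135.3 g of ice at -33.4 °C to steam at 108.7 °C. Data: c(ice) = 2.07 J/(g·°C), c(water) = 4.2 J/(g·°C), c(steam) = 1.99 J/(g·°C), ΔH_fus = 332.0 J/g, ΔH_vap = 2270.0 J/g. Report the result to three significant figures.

q1 (heat ice -33.4→0.0 °C): 135.3 × 2.07 × 33.4 = 9354 J
q2 (melt at 0 °C): 135.3 × 332.0 = 44920 J
q3 (heat water 0.0→100.0 °C): 135.3 × 4.2 × 100.0 = 56826 J
q4 (vaporize at 100 °C): 135.3 × 2270.0 = 307131 J
q5 (heat steam 100.0→108.7 °C): 135.3 × 1.99 × 8.7 = 2342 J
Total: 9354 + 44920 + 56826 + 307131 + 2342 = 420573 J = 421 kJ

q = 421 kJ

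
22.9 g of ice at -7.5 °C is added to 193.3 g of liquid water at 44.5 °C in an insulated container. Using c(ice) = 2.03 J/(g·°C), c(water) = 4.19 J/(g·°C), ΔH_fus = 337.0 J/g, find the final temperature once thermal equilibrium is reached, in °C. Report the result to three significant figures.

Heat to bring ice to 0 °C and melt it: q₁ = 22.9×2.03×7.5 + 22.9×337.0 = 8066.0 J
Heat the water can supply cooling to 0 °C: 193.3×4.19×44.5 = 36041.8 J > q₁, so all ice melts.
Energy balance: 193.3×4.19×(44.5 − T) = 8066.0 + 22.9×4.19×(T − 0)
809.927(44.5 − T) = 8066.0 + 95.951 T
36041.8 − 8066.0 = 905.878 T
T = 27975.8 / 905.878 = 30.88 °C

T_f = 30.9 °C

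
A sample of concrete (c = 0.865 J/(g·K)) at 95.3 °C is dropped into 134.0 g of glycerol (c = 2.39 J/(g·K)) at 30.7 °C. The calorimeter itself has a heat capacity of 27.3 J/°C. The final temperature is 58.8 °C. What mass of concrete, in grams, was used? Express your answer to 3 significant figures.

q_gained = (134.0 × 2.39 + 27.3) × (58.8 − 30.7) = 9766 J
q_lost = m × 0.865 × (95.3 − 58.8) = 31.5725 m
m = 9766 / 31.5725 = 309 g

m = 309 g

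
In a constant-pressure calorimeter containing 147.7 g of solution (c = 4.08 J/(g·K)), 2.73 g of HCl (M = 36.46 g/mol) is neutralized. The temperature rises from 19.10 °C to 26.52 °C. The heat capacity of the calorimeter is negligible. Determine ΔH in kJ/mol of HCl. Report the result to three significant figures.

ΔH = -59.7 kJ/mol

|ΔT| = |26.52 − 19.10| = 7.42 °C
|q_surr| = (147.7 × 4.08) × 7.42 = 602.616 × 7.42 = 4471 J
n(HCl) = 2.73 / 36.46 = 0.07488 mol
Temperature rose, so q_rxn = −|q_surr| = -4.471 kJ
ΔH = q_rxn / n = -59.71 kJ/mol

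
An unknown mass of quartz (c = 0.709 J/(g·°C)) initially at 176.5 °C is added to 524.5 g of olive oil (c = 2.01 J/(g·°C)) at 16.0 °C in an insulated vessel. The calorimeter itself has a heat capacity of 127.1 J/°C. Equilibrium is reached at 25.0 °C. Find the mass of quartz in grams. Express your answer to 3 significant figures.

m = 99.0 g

q_gained = (524.5 × 2.01 + 127.1) × (25.0 − 16.0) = 10630 J
q_lost = m × 0.709 × (176.5 − 25.0) = 107.4135 m
m = 10630 / 107.4135 = 99.0 g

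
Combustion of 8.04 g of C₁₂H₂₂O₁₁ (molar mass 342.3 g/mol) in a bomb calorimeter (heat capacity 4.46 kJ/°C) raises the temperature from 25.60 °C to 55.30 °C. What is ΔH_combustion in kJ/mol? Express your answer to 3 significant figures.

ΔT = 55.30 − 25.60 = 29.70 °C
q_cal = C_cal × ΔT = 4.46 × 29.70 = 132.462 kJ
n = 8.04 / 342.3 = 0.02349 mol
q_rxn = −q_cal = -132.462 kJ
ΔH = -132.462 / 0.02349 = -5639 kJ/mol

ΔH = -5640 kJ/mol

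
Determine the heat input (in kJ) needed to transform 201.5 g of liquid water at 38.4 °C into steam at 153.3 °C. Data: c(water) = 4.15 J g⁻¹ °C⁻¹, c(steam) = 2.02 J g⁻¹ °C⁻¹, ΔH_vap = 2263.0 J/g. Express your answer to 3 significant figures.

q1 (heat water 38.4→100.0 °C): 201.5 × 4.15 × 61.6 = 51511 J
q2 (vaporize at 100 °C): 201.5 × 2263.0 = 455995 J
q3 (heat steam 100.0→153.3 °C): 201.5 × 2.02 × 53.3 = 21695 J
Total: 51511 + 455995 + 21695 = 529201 J = 529 kJ

q = 529 kJ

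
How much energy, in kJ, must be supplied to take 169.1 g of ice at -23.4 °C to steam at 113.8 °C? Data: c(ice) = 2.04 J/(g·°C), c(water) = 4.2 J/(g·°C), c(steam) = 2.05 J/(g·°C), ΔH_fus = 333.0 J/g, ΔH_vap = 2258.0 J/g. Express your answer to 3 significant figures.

q1 (heat ice -23.4→0.0 °C): 169.1 × 2.04 × 23.4 = 8072 J
q2 (melt at 0 °C): 169.1 × 333.0 = 56310 J
q3 (heat water 0.0→100.0 °C): 169.1 × 4.2 × 100.0 = 71022 J
q4 (vaporize at 100 °C): 169.1 × 2258.0 = 381828 J
q5 (heat steam 100.0→113.8 °C): 169.1 × 2.05 × 13.8 = 4784 J
Total: 8072 + 56310 + 71022 + 381828 + 4784 = 522016 J = 522 kJ

q = 522 kJ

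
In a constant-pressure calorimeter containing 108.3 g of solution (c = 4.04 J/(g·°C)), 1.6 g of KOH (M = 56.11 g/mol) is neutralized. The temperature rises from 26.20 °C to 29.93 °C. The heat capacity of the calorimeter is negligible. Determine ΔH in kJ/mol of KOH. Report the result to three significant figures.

|ΔT| = |29.93 − 26.20| = 3.73 °C
|q_surr| = (108.3 × 4.04) × 3.73 = 437.532 × 3.73 = 1632 J
n(KOH) = 1.6 / 56.11 = 0.02852 mol
Temperature rose, so q_rxn = −|q_surr| = -1.632 kJ
ΔH = q_rxn / n = -57.22 kJ/mol

ΔH = -57.2 kJ/mol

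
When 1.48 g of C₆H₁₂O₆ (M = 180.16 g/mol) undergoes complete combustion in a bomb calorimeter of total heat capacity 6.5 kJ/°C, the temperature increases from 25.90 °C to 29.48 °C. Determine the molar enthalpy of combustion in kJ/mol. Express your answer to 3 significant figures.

ΔH = -2830 kJ/mol

ΔT = 29.48 − 25.90 = 3.58 °C
q_cal = C_cal × ΔT = 6.5 × 3.58 = 23.27 kJ
n = 1.48 / 180.16 = 0.008215 mol
q_rxn = −q_cal = -23.27 kJ
ΔH = -23.27 / 0.008215 = -2833 kJ/mol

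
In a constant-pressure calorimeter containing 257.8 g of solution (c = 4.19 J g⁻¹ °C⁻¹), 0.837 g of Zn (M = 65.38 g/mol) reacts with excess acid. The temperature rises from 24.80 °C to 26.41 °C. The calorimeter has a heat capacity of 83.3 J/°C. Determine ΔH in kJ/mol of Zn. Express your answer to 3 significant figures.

|ΔT| = |26.41 − 24.80| = 1.61 °C
|q_surr| = (257.8 × 4.19 + 83.3) × 1.61 = 1163.482 × 1.61 = 1873 J
n(Zn) = 0.837 / 65.38 = 0.01280 mol
Temperature rose, so q_rxn = −|q_surr| = -1.873 kJ
ΔH = q_rxn / n = -146.3 kJ/mol

ΔH = -146 kJ/mol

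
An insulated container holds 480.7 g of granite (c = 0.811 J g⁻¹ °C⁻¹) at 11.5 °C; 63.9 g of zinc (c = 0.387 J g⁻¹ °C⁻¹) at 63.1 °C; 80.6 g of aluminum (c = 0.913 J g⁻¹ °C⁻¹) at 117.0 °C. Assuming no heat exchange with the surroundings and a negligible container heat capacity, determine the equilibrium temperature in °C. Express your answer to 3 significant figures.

Σ mᵢcᵢ(T − Tᵢ) = 0  ⇒  T = Σ mᵢcᵢTᵢ / Σ mᵢcᵢ
Σ mᵢcᵢ = 480.7×0.811 + 63.9×0.387 + 80.6×0.913 = 488.1648
Σ mᵢcᵢTᵢ = 389.8477×11.5 + 24.7293×63.1 + 73.5878×117.0 = 14653
T = 14653 / 488.1648 = 30.02 °C

T_f = 30.0 °C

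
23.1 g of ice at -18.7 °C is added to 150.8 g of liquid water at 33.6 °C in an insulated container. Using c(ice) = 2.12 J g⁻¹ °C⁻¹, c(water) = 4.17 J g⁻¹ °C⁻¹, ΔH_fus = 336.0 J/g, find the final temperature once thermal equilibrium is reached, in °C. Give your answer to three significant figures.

Heat to bring ice to 0 °C and melt it: q₁ = 23.1×2.12×18.7 + 23.1×336.0 = 8677.4 J
Heat the water can supply cooling to 0 °C: 150.8×4.17×33.6 = 21128.9 J > q₁, so all ice melts.
Energy balance: 150.8×4.17×(33.6 − T) = 8677.4 + 23.1×4.17×(T − 0)
628.836(33.6 − T) = 8677.4 + 96.327 T
21128.9 − 8677.4 = 725.163 T
T = 12451.5 / 725.163 = 17.17 °C

T_f = 17.2 °C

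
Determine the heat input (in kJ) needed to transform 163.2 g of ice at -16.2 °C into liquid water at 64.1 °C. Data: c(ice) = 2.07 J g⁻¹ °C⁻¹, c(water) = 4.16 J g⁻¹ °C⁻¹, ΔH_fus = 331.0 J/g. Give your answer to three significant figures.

q = 103 kJ

q1 (heat ice -16.2→0.0 °C): 163.2 × 2.07 × 16.2 = 5473 J
q2 (melt at 0 °C): 163.2 × 331.0 = 54019 J
q3 (heat water 0.0→64.1 °C): 163.2 × 4.16 × 64.1 = 43518 J
Total: 5473 + 54019 + 43518 = 103010 J = 103 kJ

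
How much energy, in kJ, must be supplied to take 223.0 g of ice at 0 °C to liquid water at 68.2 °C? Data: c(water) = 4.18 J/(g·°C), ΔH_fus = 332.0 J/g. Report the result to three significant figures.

q1 (melt at 0 °C): 223.0 × 332.0 = 74036 J
q2 (heat water 0.0→68.2 °C): 223.0 × 4.18 × 68.2 = 63572 J
Total: 74036 + 63572 = 137608 J = 138 kJ

q = 138 kJ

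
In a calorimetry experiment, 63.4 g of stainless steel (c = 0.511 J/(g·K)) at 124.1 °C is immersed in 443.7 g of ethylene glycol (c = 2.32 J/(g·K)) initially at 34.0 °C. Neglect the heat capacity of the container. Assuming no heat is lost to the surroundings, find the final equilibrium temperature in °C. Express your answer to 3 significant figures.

T_f = 36.7 °C

Heat lost by stainless steel = heat gained by ethylene glycol.
(63.4)(0.511)(124.1 − T) = (443.7)(2.32)(T − 34.0)
32.3974 (124.1 − T) = 1029.384 (T − 34.0)
4020.5 − 32.3974 T = 1029.384 T − 34999
39019.5 = 1061.7814 T
T = 36.749 °C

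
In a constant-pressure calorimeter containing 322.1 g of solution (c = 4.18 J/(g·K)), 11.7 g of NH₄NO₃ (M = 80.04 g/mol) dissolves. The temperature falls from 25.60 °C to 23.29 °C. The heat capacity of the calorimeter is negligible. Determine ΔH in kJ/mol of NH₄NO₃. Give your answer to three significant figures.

|ΔT| = |23.29 − 25.60| = 2.31 °C
|q_surr| = (322.1 × 4.18) × 2.31 = 1346.378 × 2.31 = 3110 J
n(NH₄NO₃) = 11.7 / 80.04 = 0.1462 mol
Temperature fell, so q_rxn = +|q_surr| = 3.110 kJ
ΔH = q_rxn / n = 21.27 kJ/mol

ΔH = 21.3 kJ/mol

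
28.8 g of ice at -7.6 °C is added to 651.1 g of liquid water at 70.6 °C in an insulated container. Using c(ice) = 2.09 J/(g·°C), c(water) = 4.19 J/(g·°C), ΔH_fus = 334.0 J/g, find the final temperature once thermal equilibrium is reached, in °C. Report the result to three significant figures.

Heat to bring ice to 0 °C and melt it: q₁ = 28.8×2.09×7.6 + 28.8×334.0 = 10077 J
Heat the water can supply cooling to 0 °C: 651.1×4.19×70.6 = 192604 J > q₁, so all ice melts.
Energy balance: 651.1×4.19×(70.6 − T) = 10077 + 28.8×4.19×(T − 0)
2728.109(70.6 − T) = 10077 + 120.672 T
192604 − 10077 = 2848.781 T
T = 182527 / 2848.781 = 64.07 °C

T_f = 64.1 °C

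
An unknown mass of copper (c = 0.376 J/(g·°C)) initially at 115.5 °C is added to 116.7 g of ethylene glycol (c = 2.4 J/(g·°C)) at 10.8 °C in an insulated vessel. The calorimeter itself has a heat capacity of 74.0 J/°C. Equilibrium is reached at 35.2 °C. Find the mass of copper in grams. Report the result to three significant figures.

q_gained = (116.7 × 2.4 + 74.0) × (35.2 − 10.8) = 8640 J
q_lost = m × 0.376 × (115.5 − 35.2) = 30.1928 m
m = 8640 / 30.1928 = 286 g

m = 286 g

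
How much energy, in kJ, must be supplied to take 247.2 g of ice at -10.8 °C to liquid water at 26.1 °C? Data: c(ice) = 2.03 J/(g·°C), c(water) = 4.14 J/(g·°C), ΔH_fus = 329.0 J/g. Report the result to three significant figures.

q1 (heat ice -10.8→0.0 °C): 247.2 × 2.03 × 10.8 = 5420 J
q2 (melt at 0 °C): 247.2 × 329.0 = 81329 J
q3 (heat water 0.0→26.1 °C): 247.2 × 4.14 × 26.1 = 26711 J
Total: 5420 + 81329 + 26711 = 113460 J = 113 kJ

q = 113 kJ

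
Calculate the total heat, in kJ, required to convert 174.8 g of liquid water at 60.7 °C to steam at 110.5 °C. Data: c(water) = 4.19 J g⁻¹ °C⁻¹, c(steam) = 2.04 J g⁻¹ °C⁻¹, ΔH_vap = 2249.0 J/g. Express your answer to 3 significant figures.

q = 426 kJ

q1 (heat water 60.7→100.0 °C): 174.8 × 4.19 × 39.3 = 28784 J
q2 (vaporize at 100 °C): 174.8 × 2249.0 = 393125 J
q3 (heat steam 100.0→110.5 °C): 174.8 × 2.04 × 10.5 = 3744 J
Total: 28784 + 393125 + 3744 = 425653 J = 426 kJ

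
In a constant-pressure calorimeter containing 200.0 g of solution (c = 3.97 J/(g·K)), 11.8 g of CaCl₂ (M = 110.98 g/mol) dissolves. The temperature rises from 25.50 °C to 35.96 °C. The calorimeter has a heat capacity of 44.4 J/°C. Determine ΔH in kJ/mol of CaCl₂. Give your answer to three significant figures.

|ΔT| = |35.96 − 25.50| = 10.46 °C
|q_surr| = (200.0 × 3.97 + 44.4) × 10.46 = 838.4 × 10.46 = 8770 J
n(CaCl₂) = 11.8 / 110.98 = 0.1063 mol
Temperature rose, so q_rxn = −|q_surr| = -8.770 kJ
ΔH = q_rxn / n = -82.50 kJ/mol

ΔH = -82.5 kJ/mol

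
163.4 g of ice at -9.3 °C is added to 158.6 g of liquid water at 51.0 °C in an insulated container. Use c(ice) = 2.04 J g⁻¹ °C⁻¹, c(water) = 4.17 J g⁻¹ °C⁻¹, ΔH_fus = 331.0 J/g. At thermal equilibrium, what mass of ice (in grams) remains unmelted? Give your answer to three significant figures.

Heat to warm all ice to 0 °C: 163.4×2.04×9.3 = 3100.0 J
Heat released by water cooling to 0 °C: 158.6×4.17×51.0 = 33729 J
33729 J < 3100.0 + 163.4×331.0 = 57185.4 J, so not all ice melts; final T = 0 °C.
Heat left for melting: 33729 − 3100.0 = 30629.0 J
Mass melted = 30629.0 / 331.0 = 92.53 g
Ice remaining = 163.4 − 92.53 = 70.87 g

m_ice remaining = 70.9 g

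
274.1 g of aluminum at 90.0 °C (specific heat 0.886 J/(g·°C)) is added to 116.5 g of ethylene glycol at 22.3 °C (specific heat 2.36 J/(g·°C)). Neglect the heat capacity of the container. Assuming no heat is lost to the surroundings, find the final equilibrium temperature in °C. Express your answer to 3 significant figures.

T_f = 54.1 °C

Heat lost by aluminum = heat gained by ethylene glycol.
(274.1)(0.886)(90.0 − T) = (116.5)(2.36)(T − 22.3)
242.8526 (90.0 − T) = 274.94 (T − 22.3)
21857 − 242.8526 T = 274.94 T − 6131.2
27988.2 = 517.7926 T
T = 54.05 °C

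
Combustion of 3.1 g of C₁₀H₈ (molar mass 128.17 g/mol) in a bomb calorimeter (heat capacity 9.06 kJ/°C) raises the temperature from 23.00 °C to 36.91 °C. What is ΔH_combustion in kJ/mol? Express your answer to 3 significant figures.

ΔH = -5210 kJ/mol

ΔT = 36.91 − 23.00 = 13.91 °C
q_cal = C_cal × ΔT = 9.06 × 13.91 = 126.0246 kJ
n = 3.1 / 128.17 = 0.02419 mol
q_rxn = −q_cal = -126.0246 kJ
ΔH = -126.0246 / 0.02419 = -5210 kJ/mol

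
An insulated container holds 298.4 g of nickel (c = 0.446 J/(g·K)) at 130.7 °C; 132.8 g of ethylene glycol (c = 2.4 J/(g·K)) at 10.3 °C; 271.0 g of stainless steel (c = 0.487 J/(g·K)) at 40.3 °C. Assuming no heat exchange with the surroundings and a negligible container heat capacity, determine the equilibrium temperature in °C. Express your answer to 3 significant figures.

Σ mᵢcᵢ(T − Tᵢ) = 0  ⇒  T = Σ mᵢcᵢTᵢ / Σ mᵢcᵢ
Σ mᵢcᵢ = 298.4×0.446 + 132.8×2.4 + 271.0×0.487 = 583.7834
Σ mᵢcᵢTᵢ = 133.0864×130.7 + 318.72×10.3 + 131.977×40.3 = 25996
T = 25996 / 583.7834 = 44.53 °C

T_f = 44.5 °C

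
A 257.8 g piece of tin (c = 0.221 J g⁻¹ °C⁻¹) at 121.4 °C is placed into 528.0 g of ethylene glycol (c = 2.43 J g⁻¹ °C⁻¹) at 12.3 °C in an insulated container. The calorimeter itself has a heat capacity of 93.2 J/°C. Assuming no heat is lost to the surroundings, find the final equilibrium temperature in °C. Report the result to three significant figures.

T_f = 16.6 °C

Heat lost by tin = heat gained by ethylene glycol + calorimeter.
(257.8)(0.221)(121.4 − T) = [(528.0)(2.43) + 93.2](T − 12.3)
56.9738 (121.4 − T) = 1376.24 (T − 12.3)
6916.6 − 56.9738 T = 1376.24 T − 16928
23844.6 = 1433.2138 T
T = 16.64 °C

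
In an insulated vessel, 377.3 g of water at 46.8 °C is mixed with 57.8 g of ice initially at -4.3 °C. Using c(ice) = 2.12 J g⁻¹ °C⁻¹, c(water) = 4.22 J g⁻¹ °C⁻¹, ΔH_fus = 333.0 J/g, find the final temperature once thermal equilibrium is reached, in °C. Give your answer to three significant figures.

T_f = 29.8 °C

Heat to bring ice to 0 °C and melt it: q₁ = 57.8×2.12×4.3 + 57.8×333.0 = 19774 J
Heat the water can supply cooling to 0 °C: 377.3×4.22×46.8 = 74515.2 J > q₁, so all ice melts.
Energy balance: 377.3×4.22×(46.8 − T) = 19774 + 57.8×4.22×(T − 0)
1592.206(46.8 − T) = 19774 + 243.916 T
74515.2 − 19774 = 1836.122 T
T = 54741.2 / 1836.122 = 29.81 °C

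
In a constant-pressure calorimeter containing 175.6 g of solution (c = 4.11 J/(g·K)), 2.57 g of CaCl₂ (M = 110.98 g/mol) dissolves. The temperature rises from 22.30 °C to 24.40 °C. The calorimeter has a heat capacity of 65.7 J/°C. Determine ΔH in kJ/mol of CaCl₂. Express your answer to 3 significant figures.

ΔH = -71.4 kJ/mol

|ΔT| = |24.40 − 22.30| = 2.10 °C
|q_surr| = (175.6 × 4.11 + 65.7) × 2.10 = 787.416 × 2.10 = 1654 J
n(CaCl₂) = 2.57 / 110.98 = 0.02316 mol
Temperature rose, so q_rxn = −|q_surr| = -1.654 kJ
ΔH = q_rxn / n = -71.42 kJ/mol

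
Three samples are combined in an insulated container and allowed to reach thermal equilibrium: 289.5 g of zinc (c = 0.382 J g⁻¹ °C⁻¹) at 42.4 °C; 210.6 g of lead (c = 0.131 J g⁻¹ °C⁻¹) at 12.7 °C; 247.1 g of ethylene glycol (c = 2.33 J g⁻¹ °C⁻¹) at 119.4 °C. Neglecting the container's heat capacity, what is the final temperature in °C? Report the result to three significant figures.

T_f = 103 °C

Σ mᵢcᵢ(T − Tᵢ) = 0  ⇒  T = Σ mᵢcᵢTᵢ / Σ mᵢcᵢ
Σ mᵢcᵢ = 289.5×0.382 + 210.6×0.131 + 247.1×2.33 = 713.9206
Σ mᵢcᵢTᵢ = 110.589×42.4 + 27.5886×12.7 + 575.743×119.4 = 73783
T = 73783 / 713.9206 = 103.3 °C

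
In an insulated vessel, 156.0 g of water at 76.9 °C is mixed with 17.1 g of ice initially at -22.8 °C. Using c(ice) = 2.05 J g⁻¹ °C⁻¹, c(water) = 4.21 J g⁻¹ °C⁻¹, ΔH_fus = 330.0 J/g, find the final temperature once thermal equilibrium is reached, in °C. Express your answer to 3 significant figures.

T_f = 60.5 °C

Heat to bring ice to 0 °C and melt it: q₁ = 17.1×2.05×22.8 + 17.1×330.0 = 6442.3 J
Heat the water can supply cooling to 0 °C: 156.0×4.21×76.9 = 50504.8 J > q₁, so all ice melts.
Energy balance: 156.0×4.21×(76.9 − T) = 6442.3 + 17.1×4.21×(T − 0)
656.76(76.9 − T) = 6442.3 + 71.991 T
50504.8 − 6442.3 = 728.751 T
T = 44062.5 / 728.751 = 60.46 °C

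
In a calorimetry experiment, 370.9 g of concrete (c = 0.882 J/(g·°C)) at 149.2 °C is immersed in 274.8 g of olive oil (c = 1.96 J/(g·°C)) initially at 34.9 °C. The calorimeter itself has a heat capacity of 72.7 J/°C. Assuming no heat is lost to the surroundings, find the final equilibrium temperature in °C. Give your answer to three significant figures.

T_f = 74.7 °C

Heat lost by concrete = heat gained by olive oil + calorimeter.
(370.9)(0.882)(149.2 − T) = [(274.8)(1.96) + 72.7](T − 34.9)
327.1338 (149.2 − T) = 611.308 (T − 34.9)
48808 − 327.1338 T = 611.308 T − 21335
70143 = 938.4418 T
T = 74.74 °C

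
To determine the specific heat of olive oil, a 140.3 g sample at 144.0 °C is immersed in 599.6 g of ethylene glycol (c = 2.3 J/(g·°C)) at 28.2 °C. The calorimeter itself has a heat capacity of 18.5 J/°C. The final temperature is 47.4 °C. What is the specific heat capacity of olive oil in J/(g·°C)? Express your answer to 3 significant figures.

c = 1.98 J/(g·°C)

q_gained = (599.6 × 2.3 + 18.5) × (47.4 − 28.2) = 26830 J
q_lost = 140.3 × c × (144.0 − 47.4) = 13552.98 c
Set equal: c = 26830 / 13552.98 = 1.98 J/(g·°C)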